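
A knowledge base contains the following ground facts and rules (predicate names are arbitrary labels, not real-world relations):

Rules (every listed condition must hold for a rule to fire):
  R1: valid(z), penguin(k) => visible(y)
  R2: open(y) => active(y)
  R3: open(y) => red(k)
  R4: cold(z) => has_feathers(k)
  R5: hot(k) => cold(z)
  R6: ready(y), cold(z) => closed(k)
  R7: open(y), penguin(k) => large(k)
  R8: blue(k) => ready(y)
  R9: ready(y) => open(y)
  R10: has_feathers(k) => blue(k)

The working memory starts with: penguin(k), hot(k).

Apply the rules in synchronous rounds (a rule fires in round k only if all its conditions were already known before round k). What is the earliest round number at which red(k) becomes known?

6

Round 1 — R5, derive cold(z).
Round 2 — R4, derive has_feathers(k).
Round 3 — R10, derive blue(k).
Round 4 — R8, derive ready(y).
Round 5 — R6, R9, derive closed(k), open(y).
Round 6 — R2, R3, R7, derive active(y), red(k), large(k).
red(k) first appears in round 6.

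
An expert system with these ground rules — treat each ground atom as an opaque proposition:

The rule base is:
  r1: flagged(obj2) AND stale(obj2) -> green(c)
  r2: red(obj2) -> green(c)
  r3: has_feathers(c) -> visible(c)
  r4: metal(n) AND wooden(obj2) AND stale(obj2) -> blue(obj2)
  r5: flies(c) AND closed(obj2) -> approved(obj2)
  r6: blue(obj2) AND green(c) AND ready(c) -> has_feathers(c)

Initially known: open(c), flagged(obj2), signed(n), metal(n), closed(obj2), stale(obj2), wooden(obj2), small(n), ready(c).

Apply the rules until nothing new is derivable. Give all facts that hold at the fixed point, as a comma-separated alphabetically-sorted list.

blue(obj2), closed(obj2), flagged(obj2), green(c), has_feathers(c), metal(n), open(c), ready(c), signed(n), small(n), stale(obj2), visible(c), wooden(obj2)

[1] r1 [flagged(obj2) AND stale(obj2) -> green(c)]; r4 [metal(n) AND wooden(obj2) AND stale(obj2) -> blue(obj2)]. ⇒ new: green(c), blue(obj2).
[2] r6 [blue(obj2) AND green(c) AND ready(c) -> has_feathers(c)]. ⇒ new: has_feathers(c).
[3] r3 [has_feathers(c) -> visible(c)]. ⇒ new: visible(c).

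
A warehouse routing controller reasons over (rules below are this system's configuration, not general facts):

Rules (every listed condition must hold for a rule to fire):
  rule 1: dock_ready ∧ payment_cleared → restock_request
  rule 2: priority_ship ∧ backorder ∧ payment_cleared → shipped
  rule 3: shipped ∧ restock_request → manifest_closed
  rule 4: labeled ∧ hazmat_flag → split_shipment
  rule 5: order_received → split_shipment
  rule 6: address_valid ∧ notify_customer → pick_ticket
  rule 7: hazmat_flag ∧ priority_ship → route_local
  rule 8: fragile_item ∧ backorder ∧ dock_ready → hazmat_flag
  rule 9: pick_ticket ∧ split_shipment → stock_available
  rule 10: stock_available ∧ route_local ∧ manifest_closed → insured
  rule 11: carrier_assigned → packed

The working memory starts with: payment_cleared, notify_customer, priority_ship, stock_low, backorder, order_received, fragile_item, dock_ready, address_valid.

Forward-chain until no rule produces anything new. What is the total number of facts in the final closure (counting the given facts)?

Round 1: rule 1 [dock_ready ∧ payment_cleared → restock_request]; rule 2 [priority_ship ∧ backorder ∧ payment_cleared → shipped]; rule 5 [order_received → split_shipment]; rule 6 [address_valid ∧ notify_customer → pick_ticket]; rule 8 [fragile_item ∧ backorder ∧ dock_ready → hazmat_flag]. New: restock_request, shipped, split_shipment, pick_ticket, hazmat_flag.
Round 2: rule 3 [shipped ∧ restock_request → manifest_closed]; rule 7 [hazmat_flag ∧ priority_ship → route_local]; rule 9 [pick_ticket ∧ split_shipment → stock_available]. New: manifest_closed, route_local, stock_available.
Round 3: rule 10 [stock_available ∧ route_local ∧ manifest_closed → insured]. New: insured.
Closure: {address_valid, backorder, dock_ready, fragile_item, hazmat_flag, insured, manifest_closed, notify_customer, order_received, payment_cleared, pick_ticket, priority_ship, restock_request, route_local, shipped, split_shipment, stock_available, stock_low} — 18 facts.

18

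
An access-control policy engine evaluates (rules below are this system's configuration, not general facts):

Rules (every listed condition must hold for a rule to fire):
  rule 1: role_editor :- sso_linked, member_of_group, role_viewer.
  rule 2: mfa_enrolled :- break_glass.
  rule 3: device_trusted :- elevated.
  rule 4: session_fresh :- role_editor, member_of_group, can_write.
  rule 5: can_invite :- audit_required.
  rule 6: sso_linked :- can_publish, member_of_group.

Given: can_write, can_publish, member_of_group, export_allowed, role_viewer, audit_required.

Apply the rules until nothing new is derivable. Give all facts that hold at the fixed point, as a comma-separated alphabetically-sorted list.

audit_required, can_invite, can_publish, can_write, export_allowed, member_of_group, role_editor, role_viewer, session_fresh, sso_linked

[1] rule 5 [can_invite :- audit_required.]; rule 6 [sso_linked :- can_publish, member_of_group.]. ⇒ new: can_invite, sso_linked.
[2] rule 1 [role_editor :- sso_linked, member_of_group, role_viewer.]. ⇒ new: role_editor.
[3] rule 4 [session_fresh :- role_editor, member_of_group, can_write.]. ⇒ new: session_fresh.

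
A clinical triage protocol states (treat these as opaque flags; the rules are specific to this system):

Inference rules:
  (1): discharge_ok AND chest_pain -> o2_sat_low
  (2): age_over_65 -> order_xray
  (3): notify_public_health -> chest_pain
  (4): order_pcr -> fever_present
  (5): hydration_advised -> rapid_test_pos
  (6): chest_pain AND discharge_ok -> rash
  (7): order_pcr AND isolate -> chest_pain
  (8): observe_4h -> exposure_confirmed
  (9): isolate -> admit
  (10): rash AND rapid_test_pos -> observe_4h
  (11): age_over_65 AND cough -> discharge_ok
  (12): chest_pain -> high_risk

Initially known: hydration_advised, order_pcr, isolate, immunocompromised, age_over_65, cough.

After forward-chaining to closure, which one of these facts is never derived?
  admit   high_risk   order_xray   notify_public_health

[1] (2) [age_over_65 -> order_xray]; (4) [order_pcr -> fever_present]; (5) [hydration_advised -> rapid_test_pos]; (7) [order_pcr AND isolate -> chest_pain]; (9) [isolate -> admit]; (11) [age_over_65 AND cough -> discharge_ok]. ⇒ new: order_xray, fever_present, rapid_test_pos, chest_pain, admit, discharge_ok.
[2] (1) [discharge_ok AND chest_pain -> o2_sat_low]; (6) [chest_pain AND discharge_ok -> rash]; (12) [chest_pain -> high_risk]. ⇒ new: o2_sat_low, rash, high_risk.
[3] (10) [rash AND rapid_test_pos -> observe_4h]. ⇒ new: observe_4h.
[4] (8) [observe_4h -> exposure_confirmed]. ⇒ new: exposure_confirmed.
Derived: admit (round 1), order_xray (round 1), high_risk (round 2). notify_public_health never appears in any round.

notify_public_health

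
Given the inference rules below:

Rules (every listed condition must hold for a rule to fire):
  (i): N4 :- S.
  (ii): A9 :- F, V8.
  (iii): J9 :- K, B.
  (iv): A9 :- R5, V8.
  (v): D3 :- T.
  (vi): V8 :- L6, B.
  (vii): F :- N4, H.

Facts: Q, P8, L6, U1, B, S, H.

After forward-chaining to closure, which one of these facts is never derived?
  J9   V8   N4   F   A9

Round 1 fires (i), (vi), giving N4, V8.
Round 2 fires (vii), giving F.
Round 3 fires (ii), giving A9.
Derived: V8 (round 1), F (round 2), A9 (round 3), N4 (round 1). J9 never appears in any round.

J9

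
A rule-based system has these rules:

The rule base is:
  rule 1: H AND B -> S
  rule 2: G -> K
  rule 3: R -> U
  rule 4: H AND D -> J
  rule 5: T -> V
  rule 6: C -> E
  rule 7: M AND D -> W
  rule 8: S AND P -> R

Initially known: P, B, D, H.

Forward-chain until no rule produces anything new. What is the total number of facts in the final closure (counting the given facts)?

8

Round 1 — rule 1, rule 4, derive S, J.
Round 2 — rule 8, derive R.
Round 3 — rule 3, derive U.
Closure: {B, D, H, J, P, R, S, U} — 8 facts.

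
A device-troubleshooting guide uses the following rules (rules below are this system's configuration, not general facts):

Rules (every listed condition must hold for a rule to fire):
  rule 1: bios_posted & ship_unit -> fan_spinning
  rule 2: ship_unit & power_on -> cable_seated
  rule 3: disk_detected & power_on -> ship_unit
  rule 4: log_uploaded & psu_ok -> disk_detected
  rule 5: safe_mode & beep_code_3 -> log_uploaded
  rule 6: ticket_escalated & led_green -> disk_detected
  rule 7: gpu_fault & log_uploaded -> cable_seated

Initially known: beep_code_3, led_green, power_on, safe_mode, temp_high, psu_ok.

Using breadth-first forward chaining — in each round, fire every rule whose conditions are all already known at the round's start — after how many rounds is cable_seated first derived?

[1] rule 5 [safe_mode & beep_code_3 -> log_uploaded]. ⇒ new: log_uploaded.
[2] rule 4 [log_uploaded & psu_ok -> disk_detected]. ⇒ new: disk_detected.
[3] rule 3 [disk_detected & power_on -> ship_unit]. ⇒ new: ship_unit.
[4] rule 2 [ship_unit & power_on -> cable_seated]. ⇒ new: cable_seated.
cable_seated first appears in round 4.

4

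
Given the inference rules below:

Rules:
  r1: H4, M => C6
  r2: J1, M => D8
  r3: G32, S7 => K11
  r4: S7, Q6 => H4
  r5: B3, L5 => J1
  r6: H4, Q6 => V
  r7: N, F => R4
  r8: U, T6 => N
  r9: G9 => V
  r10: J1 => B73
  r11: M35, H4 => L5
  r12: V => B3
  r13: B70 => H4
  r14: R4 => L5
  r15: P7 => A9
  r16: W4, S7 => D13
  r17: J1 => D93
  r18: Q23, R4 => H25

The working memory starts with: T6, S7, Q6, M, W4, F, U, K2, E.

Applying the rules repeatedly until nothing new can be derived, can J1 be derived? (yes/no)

yes

Round 1: r4 [S7, Q6 => H4]; r8 [U, T6 => N]; r16 [W4, S7 => D13]. Adds H4, N, D13.
Round 2: r1 [H4, M => C6]; r6 [H4, Q6 => V]; r7 [N, F => R4]. Adds C6, V, R4.
Round 3: r12 [V => B3]; r14 [R4 => L5]. Adds B3, L5.
Round 4: r5 [B3, L5 => J1]. Adds J1.
Round 5: r2 [J1, M => D8]; r10 [J1 => B73]; r17 [J1 => D93]. Adds D8, B73, D93.
J1 appears in round 4, so it is derivable.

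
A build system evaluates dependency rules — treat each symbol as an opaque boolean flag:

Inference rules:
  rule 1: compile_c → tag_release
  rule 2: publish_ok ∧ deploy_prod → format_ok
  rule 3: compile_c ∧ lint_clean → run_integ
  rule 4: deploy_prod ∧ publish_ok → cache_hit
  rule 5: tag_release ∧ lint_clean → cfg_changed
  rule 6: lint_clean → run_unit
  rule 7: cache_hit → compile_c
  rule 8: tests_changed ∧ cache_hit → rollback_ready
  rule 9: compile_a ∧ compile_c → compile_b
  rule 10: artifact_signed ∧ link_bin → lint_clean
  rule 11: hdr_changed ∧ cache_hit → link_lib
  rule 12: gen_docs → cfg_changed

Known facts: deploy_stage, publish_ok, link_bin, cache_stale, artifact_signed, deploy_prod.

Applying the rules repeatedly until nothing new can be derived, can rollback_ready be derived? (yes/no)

Round 1 fires rule 2, rule 4, rule 10, giving format_ok, cache_hit, lint_clean.
Round 2 fires rule 6, rule 7, giving run_unit, compile_c.
Round 3 fires rule 1, rule 3, giving tag_release, run_integ.
Round 4 fires rule 5, giving cfg_changed.
Fixed point reached. rollback_ready is concluded only by rule 8; rule 8 needs tests_changed (never derived).

no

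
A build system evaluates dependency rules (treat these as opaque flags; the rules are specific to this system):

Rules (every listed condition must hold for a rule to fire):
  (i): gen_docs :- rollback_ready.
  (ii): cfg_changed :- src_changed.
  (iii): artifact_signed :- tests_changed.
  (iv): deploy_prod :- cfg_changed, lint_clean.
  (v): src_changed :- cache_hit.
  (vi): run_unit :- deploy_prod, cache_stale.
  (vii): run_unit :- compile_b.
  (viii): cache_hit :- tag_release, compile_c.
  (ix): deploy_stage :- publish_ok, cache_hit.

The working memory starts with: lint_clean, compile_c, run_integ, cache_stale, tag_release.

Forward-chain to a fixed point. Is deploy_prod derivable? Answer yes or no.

yes

[1] (viii) [cache_hit :- tag_release, compile_c.]. ⇒ new: cache_hit.
[2] (v) [src_changed :- cache_hit.]. ⇒ new: src_changed.
[3] (ii) [cfg_changed :- src_changed.]. ⇒ new: cfg_changed.
[4] (iv) [deploy_prod :- cfg_changed, lint_clean.]. ⇒ new: deploy_prod.
[5] (vi) [run_unit :- deploy_prod, cache_stale.]. ⇒ new: run_unit.
deploy_prod appears in round 4, so it is derivable.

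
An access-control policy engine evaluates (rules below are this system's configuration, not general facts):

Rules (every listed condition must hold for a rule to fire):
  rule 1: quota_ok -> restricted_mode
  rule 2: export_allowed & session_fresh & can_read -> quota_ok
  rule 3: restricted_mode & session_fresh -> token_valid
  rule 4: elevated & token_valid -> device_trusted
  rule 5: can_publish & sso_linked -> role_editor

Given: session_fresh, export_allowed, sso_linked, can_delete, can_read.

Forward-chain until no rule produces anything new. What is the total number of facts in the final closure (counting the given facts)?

8

Round 1 — rule 2, derive quota_ok.
Round 2 — rule 1, derive restricted_mode.
Round 3 — rule 3, derive token_valid.
Closure: {can_delete, can_read, export_allowed, quota_ok, restricted_mode, session_fresh, sso_linked, token_valid} — 8 facts.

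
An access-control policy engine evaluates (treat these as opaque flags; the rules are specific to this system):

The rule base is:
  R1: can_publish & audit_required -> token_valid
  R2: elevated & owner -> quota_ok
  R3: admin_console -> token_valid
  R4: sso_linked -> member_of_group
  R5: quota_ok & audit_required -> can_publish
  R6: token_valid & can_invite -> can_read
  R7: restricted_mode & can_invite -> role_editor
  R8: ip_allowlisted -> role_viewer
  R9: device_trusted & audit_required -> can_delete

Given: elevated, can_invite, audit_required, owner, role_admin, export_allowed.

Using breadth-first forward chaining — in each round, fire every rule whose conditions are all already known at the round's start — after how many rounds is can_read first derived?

Round 1: R2 [elevated & owner -> quota_ok]. New: quota_ok.
Round 2: R5 [quota_ok & audit_required -> can_publish]. New: can_publish.
Round 3: R1 [can_publish & audit_required -> token_valid]. New: token_valid.
Round 4: R6 [token_valid & can_invite -> can_read]. New: can_read.
can_read first appears in round 4.

4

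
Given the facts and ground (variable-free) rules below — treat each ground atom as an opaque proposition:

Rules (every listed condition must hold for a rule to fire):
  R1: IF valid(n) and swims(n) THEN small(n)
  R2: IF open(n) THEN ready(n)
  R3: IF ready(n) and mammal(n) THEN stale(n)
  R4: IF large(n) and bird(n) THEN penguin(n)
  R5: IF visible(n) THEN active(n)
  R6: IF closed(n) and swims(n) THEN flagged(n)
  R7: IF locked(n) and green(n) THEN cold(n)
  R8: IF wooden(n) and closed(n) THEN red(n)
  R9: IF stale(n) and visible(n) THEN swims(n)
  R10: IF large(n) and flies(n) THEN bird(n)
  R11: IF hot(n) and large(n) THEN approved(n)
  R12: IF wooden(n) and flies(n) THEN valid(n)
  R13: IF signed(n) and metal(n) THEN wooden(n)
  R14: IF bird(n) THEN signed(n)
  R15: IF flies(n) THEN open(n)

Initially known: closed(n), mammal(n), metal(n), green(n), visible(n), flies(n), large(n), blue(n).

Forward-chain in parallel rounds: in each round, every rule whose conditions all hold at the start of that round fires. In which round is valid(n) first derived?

4

Round 1: R5 [IF visible(n) THEN active(n)]; R10 [IF large(n) and flies(n) THEN bird(n)]; R15 [IF flies(n) THEN open(n)]. Adds active(n), bird(n), open(n).
Round 2: R2 [IF open(n) THEN ready(n)]; R4 [IF large(n) and bird(n) THEN penguin(n)]; R14 [IF bird(n) THEN signed(n)]. Adds ready(n), penguin(n), signed(n).
Round 3: R3 [IF ready(n) and mammal(n) THEN stale(n)]; R13 [IF signed(n) and metal(n) THEN wooden(n)]. Adds stale(n), wooden(n).
Round 4: R8 [IF wooden(n) and closed(n) THEN red(n)]; R9 [IF stale(n) and visible(n) THEN swims(n)]; R12 [IF wooden(n) and flies(n) THEN valid(n)]. Adds red(n), swims(n), valid(n).
valid(n) first appears in round 4.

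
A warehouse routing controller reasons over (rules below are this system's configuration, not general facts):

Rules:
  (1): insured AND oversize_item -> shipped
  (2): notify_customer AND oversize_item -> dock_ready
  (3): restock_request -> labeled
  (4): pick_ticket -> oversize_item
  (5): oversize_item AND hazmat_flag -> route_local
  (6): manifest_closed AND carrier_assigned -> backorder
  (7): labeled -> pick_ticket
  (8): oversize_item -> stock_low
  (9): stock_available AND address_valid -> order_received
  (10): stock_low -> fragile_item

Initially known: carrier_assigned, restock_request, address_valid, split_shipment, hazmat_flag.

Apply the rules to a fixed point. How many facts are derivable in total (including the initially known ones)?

[1] (3) [restock_request -> labeled]. ⇒ new: labeled.
[2] (7) [labeled -> pick_ticket]. ⇒ new: pick_ticket.
[3] (4) [pick_ticket -> oversize_item]. ⇒ new: oversize_item.
[4] (5) [oversize_item AND hazmat_flag -> route_local]; (8) [oversize_item -> stock_low]. ⇒ new: route_local, stock_low.
[5] (10) [stock_low -> fragile_item]. ⇒ new: fragile_item.
Closure: {address_valid, carrier_assigned, fragile_item, hazmat_flag, labeled, oversize_item, pick_ticket, restock_request, route_local, split_shipment, stock_low} — 11 facts.

11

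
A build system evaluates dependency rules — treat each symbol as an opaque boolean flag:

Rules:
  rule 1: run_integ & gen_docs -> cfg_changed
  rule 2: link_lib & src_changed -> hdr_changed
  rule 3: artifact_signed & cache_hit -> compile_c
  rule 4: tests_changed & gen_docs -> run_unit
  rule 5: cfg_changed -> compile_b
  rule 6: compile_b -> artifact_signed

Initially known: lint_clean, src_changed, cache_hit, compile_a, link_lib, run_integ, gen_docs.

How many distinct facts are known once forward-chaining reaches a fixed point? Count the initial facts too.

Round 1: rule 1 [run_integ & gen_docs -> cfg_changed]; rule 2 [link_lib & src_changed -> hdr_changed]. Adds cfg_changed, hdr_changed.
Round 2: rule 5 [cfg_changed -> compile_b]. Adds compile_b.
Round 3: rule 6 [compile_b -> artifact_signed]. Adds artifact_signed.
Round 4: rule 3 [artifact_signed & cache_hit -> compile_c]. Adds compile_c.
Closure: {artifact_signed, cache_hit, cfg_changed, compile_a, compile_b, compile_c, gen_docs, hdr_changed, link_lib, lint_clean, run_integ, src_changed} — 12 facts.

12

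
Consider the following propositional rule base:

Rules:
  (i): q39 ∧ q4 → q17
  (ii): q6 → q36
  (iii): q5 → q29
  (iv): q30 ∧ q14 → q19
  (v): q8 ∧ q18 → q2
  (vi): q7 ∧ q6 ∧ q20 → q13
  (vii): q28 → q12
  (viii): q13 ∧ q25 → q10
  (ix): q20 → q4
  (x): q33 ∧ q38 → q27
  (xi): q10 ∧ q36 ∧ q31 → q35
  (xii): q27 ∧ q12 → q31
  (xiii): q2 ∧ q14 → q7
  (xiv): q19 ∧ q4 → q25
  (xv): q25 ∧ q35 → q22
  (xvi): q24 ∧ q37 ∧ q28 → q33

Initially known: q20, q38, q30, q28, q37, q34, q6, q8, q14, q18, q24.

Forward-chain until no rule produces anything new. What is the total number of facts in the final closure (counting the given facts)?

25

Round 1: (ii) [q6 → q36]; (iv) [q30 ∧ q14 → q19]; (v) [q8 ∧ q18 → q2]; (vii) [q28 → q12]; (ix) [q20 → q4]; (xvi) [q24 ∧ q37 ∧ q28 → q33]. Adds q36, q19, q2, q12, q4, q33.
Round 2: (x) [q33 ∧ q38 → q27]; (xiii) [q2 ∧ q14 → q7]; (xiv) [q19 ∧ q4 → q25]. Adds q27, q7, q25.
Round 3: (vi) [q7 ∧ q6 ∧ q20 → q13]; (xii) [q27 ∧ q12 → q31]. Adds q13, q31.
Round 4: (viii) [q13 ∧ q25 → q10]. Adds q10.
Round 5: (xi) [q10 ∧ q36 ∧ q31 → q35]. Adds q35.
Round 6: (xv) [q25 ∧ q35 → q22]. Adds q22.
Closure: {q10, q12, q13, q14, q18, q19, q2, q20, q22, q24, q25, q27, q28, q30, q31, q33, q34, q35, q36, q37, q38, q4, q6, q7, q8} — 25 facts.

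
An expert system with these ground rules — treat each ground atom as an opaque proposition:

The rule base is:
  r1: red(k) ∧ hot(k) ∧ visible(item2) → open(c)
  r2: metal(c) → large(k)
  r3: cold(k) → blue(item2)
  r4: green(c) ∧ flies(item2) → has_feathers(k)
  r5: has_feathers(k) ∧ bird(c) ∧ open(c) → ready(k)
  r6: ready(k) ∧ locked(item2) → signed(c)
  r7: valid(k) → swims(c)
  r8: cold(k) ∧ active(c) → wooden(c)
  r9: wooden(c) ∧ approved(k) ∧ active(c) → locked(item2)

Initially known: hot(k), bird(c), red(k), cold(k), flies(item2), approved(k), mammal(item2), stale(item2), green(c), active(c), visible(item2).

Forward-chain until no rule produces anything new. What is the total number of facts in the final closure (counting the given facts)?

18

Round 1: r1 [red(k) ∧ hot(k) ∧ visible(item2) → open(c)]; r3 [cold(k) → blue(item2)]; r4 [green(c) ∧ flies(item2) → has_feathers(k)]; r8 [cold(k) ∧ active(c) → wooden(c)]. New: open(c), blue(item2), has_feathers(k), wooden(c).
Round 2: r5 [has_feathers(k) ∧ bird(c) ∧ open(c) → ready(k)]; r9 [wooden(c) ∧ approved(k) ∧ active(c) → locked(item2)]. New: ready(k), locked(item2).
Round 3: r6 [ready(k) ∧ locked(item2) → signed(c)]. New: signed(c).
Closure: {active(c), approved(k), bird(c), blue(item2), cold(k), flies(item2), green(c), has_feathers(k), hot(k), locked(item2), mammal(item2), open(c), ready(k), red(k), signed(c), stale(item2), visible(item2), wooden(c)} — 18 facts.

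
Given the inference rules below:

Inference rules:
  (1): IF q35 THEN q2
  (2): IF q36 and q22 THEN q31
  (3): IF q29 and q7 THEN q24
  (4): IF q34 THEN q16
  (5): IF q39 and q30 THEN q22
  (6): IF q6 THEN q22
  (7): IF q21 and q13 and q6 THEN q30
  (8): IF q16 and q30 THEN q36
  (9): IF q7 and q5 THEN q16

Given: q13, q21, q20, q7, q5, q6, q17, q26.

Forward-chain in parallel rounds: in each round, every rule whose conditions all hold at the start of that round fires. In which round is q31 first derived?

Round 1 fires (6), (7), (9), giving q22, q30, q16.
Round 2 fires (8), giving q36.
Round 3 fires (2), giving q31.
q31 first appears in round 3.

3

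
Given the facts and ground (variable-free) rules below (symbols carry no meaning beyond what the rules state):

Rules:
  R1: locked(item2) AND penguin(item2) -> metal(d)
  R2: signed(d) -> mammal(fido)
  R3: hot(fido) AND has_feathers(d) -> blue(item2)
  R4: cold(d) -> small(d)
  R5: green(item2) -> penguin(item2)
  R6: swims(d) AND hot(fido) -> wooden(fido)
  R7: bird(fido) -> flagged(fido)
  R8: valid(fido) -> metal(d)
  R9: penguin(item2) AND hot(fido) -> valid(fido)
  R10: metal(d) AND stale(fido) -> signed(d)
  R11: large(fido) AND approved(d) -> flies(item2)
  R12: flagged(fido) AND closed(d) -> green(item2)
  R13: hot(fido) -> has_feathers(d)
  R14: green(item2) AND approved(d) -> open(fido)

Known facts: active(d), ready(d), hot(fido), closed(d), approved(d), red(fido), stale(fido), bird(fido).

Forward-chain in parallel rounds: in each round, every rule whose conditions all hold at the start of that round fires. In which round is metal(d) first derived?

5

Round 1: R7 [bird(fido) -> flagged(fido)]; R13 [hot(fido) -> has_feathers(d)]. New: flagged(fido), has_feathers(d).
Round 2: R3 [hot(fido) AND has_feathers(d) -> blue(item2)]; R12 [flagged(fido) AND closed(d) -> green(item2)]. New: blue(item2), green(item2).
Round 3: R5 [green(item2) -> penguin(item2)]; R14 [green(item2) AND approved(d) -> open(fido)]. New: penguin(item2), open(fido).
Round 4: R9 [penguin(item2) AND hot(fido) -> valid(fido)]. New: valid(fido).
Round 5: R8 [valid(fido) -> metal(d)]. New: metal(d).
metal(d) first appears in round 5.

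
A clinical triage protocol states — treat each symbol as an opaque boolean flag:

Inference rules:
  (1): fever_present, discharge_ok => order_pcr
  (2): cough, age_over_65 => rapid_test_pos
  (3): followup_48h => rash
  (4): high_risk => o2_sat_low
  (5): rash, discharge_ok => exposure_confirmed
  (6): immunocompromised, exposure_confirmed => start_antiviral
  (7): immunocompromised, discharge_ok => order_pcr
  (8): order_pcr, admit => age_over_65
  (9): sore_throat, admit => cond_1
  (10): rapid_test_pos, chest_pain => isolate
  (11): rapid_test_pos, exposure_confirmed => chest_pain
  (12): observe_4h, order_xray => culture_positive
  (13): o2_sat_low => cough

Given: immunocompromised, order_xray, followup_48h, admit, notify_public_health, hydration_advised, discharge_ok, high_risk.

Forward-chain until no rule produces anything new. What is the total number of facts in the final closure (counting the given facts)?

Round 1: (3) [followup_48h => rash]; (4) [high_risk => o2_sat_low]; (7) [immunocompromised, discharge_ok => order_pcr]. Adds rash, o2_sat_low, order_pcr.
Round 2: (5) [rash, discharge_ok => exposure_confirmed]; (8) [order_pcr, admit => age_over_65]; (13) [o2_sat_low => cough]. Adds exposure_confirmed, age_over_65, cough.
Round 3: (2) [cough, age_over_65 => rapid_test_pos]; (6) [immunocompromised, exposure_confirmed => start_antiviral]. Adds rapid_test_pos, start_antiviral.
Round 4: (11) [rapid_test_pos, exposure_confirmed => chest_pain]. Adds chest_pain.
Round 5: (10) [rapid_test_pos, chest_pain => isolate]. Adds isolate.
Closure: {admit, age_over_65, chest_pain, cough, discharge_ok, exposure_confirmed, followup_48h, high_risk, hydration_advised, immunocompromised, isolate, notify_public_health, o2_sat_low, order_pcr, order_xray, rapid_test_pos, rash, start_antiviral} — 18 facts.

18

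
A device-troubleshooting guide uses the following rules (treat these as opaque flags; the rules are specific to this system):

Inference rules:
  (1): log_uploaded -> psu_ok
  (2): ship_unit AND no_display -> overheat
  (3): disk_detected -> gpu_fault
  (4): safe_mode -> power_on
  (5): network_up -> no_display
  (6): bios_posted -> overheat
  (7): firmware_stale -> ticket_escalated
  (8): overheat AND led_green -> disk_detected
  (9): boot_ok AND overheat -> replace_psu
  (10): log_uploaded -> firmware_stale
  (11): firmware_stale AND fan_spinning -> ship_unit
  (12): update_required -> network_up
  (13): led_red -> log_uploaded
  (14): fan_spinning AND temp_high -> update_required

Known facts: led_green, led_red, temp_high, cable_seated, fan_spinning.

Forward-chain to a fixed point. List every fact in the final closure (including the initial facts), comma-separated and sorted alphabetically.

Round 1: (13) [led_red -> log_uploaded]; (14) [fan_spinning AND temp_high -> update_required]. Adds log_uploaded, update_required.
Round 2: (1) [log_uploaded -> psu_ok]; (10) [log_uploaded -> firmware_stale]; (12) [update_required -> network_up]. Adds psu_ok, firmware_stale, network_up.
Round 3: (5) [network_up -> no_display]; (7) [firmware_stale -> ticket_escalated]; (11) [firmware_stale AND fan_spinning -> ship_unit]. Adds no_display, ticket_escalated, ship_unit.
Round 4: (2) [ship_unit AND no_display -> overheat]. Adds overheat.
Round 5: (8) [overheat AND led_green -> disk_detected]. Adds disk_detected.
Round 6: (3) [disk_detected -> gpu_fault]. Adds gpu_fault.

cable_seated, disk_detected, fan_spinning, firmware_stale, gpu_fault, led_green, led_red, log_uploaded, network_up, no_display, overheat, psu_ok, ship_unit, temp_high, ticket_escalated, update_required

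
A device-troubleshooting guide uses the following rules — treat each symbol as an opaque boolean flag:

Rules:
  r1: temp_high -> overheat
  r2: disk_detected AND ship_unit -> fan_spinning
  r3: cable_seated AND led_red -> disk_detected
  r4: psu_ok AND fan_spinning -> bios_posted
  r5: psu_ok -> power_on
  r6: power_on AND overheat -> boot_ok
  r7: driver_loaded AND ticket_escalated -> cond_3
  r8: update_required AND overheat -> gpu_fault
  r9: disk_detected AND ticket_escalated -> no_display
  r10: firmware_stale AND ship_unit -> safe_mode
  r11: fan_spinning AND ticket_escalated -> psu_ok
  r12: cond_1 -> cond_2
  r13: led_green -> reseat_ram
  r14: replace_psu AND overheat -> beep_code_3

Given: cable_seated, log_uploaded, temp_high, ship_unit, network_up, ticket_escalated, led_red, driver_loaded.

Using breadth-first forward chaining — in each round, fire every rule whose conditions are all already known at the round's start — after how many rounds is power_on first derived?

[1] r1 [temp_high -> overheat]; r3 [cable_seated AND led_red -> disk_detected]; r7 [driver_loaded AND ticket_escalated -> cond_3]. ⇒ new: overheat, disk_detected, cond_3.
[2] r2 [disk_detected AND ship_unit -> fan_spinning]; r9 [disk_detected AND ticket_escalated -> no_display]. ⇒ new: fan_spinning, no_display.
[3] r11 [fan_spinning AND ticket_escalated -> psu_ok]. ⇒ new: psu_ok.
[4] r4 [psu_ok AND fan_spinning -> bios_posted]; r5 [psu_ok -> power_on]. ⇒ new: bios_posted, power_on.
power_on first appears in round 4.

4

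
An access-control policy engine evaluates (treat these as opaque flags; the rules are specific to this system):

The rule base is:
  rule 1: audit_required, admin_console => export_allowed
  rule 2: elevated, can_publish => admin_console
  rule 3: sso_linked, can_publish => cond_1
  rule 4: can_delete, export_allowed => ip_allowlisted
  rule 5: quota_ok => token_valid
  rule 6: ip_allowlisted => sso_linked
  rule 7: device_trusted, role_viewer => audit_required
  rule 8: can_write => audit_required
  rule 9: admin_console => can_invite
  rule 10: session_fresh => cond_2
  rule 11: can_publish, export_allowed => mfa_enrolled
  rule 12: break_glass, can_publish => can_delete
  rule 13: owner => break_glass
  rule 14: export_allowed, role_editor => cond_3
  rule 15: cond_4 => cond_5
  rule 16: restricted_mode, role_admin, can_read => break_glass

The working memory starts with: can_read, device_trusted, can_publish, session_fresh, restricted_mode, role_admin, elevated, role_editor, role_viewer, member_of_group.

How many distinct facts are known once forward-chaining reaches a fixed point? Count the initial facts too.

22

Round 1: rule 2 [elevated, can_publish => admin_console]; rule 7 [device_trusted, role_viewer => audit_required]; rule 10 [session_fresh => cond_2]; rule 16 [restricted_mode, role_admin, can_read => break_glass]. Adds admin_console, audit_required, cond_2, break_glass.
Round 2: rule 1 [audit_required, admin_console => export_allowed]; rule 9 [admin_console => can_invite]; rule 12 [break_glass, can_publish => can_delete]. Adds export_allowed, can_invite, can_delete.
Round 3: rule 4 [can_delete, export_allowed => ip_allowlisted]; rule 11 [can_publish, export_allowed => mfa_enrolled]; rule 14 [export_allowed, role_editor => cond_3]. Adds ip_allowlisted, mfa_enrolled, cond_3.
Round 4: rule 6 [ip_allowlisted => sso_linked]. Adds sso_linked.
Round 5: rule 3 [sso_linked, can_publish => cond_1]. Adds cond_1.
Closure: {admin_console, audit_required, break_glass, can_delete, can_invite, can_publish, can_read, cond_1, cond_2, cond_3, device_trusted, elevated, export_allowed, ip_allowlisted, member_of_group, mfa_enrolled, restricted_mode, role_admin, role_editor, role_viewer, session_fresh, sso_linked} — 22 facts.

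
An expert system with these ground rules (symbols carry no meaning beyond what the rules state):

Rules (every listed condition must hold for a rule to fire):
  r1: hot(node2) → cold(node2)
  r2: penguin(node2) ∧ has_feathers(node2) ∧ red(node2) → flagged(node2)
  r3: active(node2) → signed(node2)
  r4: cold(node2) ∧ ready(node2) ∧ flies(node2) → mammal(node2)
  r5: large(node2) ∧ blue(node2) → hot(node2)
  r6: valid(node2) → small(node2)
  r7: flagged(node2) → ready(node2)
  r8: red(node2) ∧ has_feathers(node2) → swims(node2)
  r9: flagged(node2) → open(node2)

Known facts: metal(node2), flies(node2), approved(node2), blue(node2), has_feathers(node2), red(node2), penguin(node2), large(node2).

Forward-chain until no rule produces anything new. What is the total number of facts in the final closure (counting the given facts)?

15

Round 1 — r2, r5, r8, derive flagged(node2), hot(node2), swims(node2).
Round 2 — r1, r7, r9, derive cold(node2), ready(node2), open(node2).
Round 3 — r4, derive mammal(node2).
Closure: {approved(node2), blue(node2), cold(node2), flagged(node2), flies(node2), has_feathers(node2), hot(node2), large(node2), mammal(node2), metal(node2), open(node2), penguin(node2), ready(node2), red(node2), swims(node2)} — 15 facts.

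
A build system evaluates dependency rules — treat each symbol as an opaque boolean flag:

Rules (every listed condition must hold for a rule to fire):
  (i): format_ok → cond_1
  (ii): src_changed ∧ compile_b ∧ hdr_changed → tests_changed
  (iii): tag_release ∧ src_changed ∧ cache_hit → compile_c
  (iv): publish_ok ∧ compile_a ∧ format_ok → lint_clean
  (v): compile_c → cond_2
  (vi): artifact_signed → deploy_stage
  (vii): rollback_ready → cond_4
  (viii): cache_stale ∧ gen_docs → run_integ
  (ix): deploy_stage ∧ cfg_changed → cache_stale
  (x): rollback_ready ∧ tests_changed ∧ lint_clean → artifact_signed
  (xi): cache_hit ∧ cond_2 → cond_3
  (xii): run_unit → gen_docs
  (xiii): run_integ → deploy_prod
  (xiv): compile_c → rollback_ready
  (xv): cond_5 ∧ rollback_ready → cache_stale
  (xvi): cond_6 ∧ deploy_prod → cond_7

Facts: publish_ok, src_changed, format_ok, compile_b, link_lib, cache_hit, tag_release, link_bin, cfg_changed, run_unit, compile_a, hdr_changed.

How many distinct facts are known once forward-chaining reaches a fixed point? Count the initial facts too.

26

Round 1 — (i), (ii), (iii), (iv), (xii), derive cond_1, tests_changed, compile_c, lint_clean, gen_docs.
Round 2 — (v), (xiv), derive cond_2, rollback_ready.
Round 3 — (vii), (x), (xi), derive cond_4, artifact_signed, cond_3.
Round 4 — (vi), derive deploy_stage.
Round 5 — (ix), derive cache_stale.
Round 6 — (viii), derive run_integ.
Round 7 — (xiii), derive deploy_prod.
Closure: {artifact_signed, cache_hit, cache_stale, cfg_changed, compile_a, compile_b, compile_c, cond_1, cond_2, cond_3, cond_4, deploy_prod, deploy_stage, format_ok, gen_docs, hdr_changed, link_bin, link_lib, lint_clean, publish_ok, rollback_ready, run_integ, run_unit, src_changed, tag_release, tests_changed} — 26 facts.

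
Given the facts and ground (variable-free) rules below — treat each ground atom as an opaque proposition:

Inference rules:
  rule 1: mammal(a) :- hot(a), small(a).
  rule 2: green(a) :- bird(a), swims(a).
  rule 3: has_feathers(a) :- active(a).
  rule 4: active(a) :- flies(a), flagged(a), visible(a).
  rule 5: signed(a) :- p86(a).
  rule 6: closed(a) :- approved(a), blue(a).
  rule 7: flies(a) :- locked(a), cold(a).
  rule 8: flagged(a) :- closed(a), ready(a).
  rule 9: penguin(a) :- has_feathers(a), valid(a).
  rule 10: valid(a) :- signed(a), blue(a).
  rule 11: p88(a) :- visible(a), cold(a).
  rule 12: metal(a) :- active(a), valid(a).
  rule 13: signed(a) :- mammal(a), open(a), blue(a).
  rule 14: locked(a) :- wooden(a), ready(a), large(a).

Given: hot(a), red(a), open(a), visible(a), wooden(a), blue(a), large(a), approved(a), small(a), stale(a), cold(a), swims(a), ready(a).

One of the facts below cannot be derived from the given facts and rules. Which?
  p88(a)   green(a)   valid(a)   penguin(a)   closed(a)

green(a)

Round 1: rule 1 [mammal(a) :- hot(a), small(a).]; rule 6 [closed(a) :- approved(a), blue(a).]; rule 11 [p88(a) :- visible(a), cold(a).]; rule 14 [locked(a) :- wooden(a), ready(a), large(a).]. New: mammal(a), closed(a), p88(a), locked(a).
Round 2: rule 7 [flies(a) :- locked(a), cold(a).]; rule 8 [flagged(a) :- closed(a), ready(a).]; rule 13 [signed(a) :- mammal(a), open(a), blue(a).]. New: flies(a), flagged(a), signed(a).
Round 3: rule 4 [active(a) :- flies(a), flagged(a), visible(a).]; rule 10 [valid(a) :- signed(a), blue(a).]. New: active(a), valid(a).
Round 4: rule 3 [has_feathers(a) :- active(a).]; rule 12 [metal(a) :- active(a), valid(a).]. New: has_feathers(a), metal(a).
Round 5: rule 9 [penguin(a) :- has_feathers(a), valid(a).]. New: penguin(a).
Derived: closed(a) (round 1), p88(a) (round 1), penguin(a) (round 5), valid(a) (round 3). green(a) never appears in any round.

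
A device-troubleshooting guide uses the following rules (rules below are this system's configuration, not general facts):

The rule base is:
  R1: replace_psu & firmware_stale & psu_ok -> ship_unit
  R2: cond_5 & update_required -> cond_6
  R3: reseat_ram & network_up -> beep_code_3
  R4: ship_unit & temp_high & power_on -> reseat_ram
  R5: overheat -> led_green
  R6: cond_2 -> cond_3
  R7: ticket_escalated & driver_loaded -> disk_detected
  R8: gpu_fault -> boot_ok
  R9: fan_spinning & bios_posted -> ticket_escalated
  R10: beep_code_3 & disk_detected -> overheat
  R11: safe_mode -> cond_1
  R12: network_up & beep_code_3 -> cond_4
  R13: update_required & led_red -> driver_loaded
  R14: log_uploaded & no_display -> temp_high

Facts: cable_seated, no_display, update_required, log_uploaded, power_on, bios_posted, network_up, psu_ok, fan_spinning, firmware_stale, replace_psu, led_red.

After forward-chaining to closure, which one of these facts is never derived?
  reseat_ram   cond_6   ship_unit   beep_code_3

cond_6

Round 1 — R1, R9, R13, R14, derive ship_unit, ticket_escalated, driver_loaded, temp_high.
Round 2 — R4, R7, derive reseat_ram, disk_detected.
Round 3 — R3, derive beep_code_3.
Round 4 — R10, R12, derive overheat, cond_4.
Round 5 — R5, derive led_green.
Derived: reseat_ram (round 2), beep_code_3 (round 3), ship_unit (round 1). cond_6 never appears in any round.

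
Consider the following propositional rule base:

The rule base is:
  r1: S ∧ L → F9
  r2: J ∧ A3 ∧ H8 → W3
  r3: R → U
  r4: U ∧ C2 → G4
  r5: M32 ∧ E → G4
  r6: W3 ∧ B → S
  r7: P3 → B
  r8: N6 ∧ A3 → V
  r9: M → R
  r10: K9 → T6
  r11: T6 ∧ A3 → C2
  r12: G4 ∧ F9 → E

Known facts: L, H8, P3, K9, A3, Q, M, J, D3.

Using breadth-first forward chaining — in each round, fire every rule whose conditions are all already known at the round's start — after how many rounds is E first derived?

Round 1: r2 [J ∧ A3 ∧ H8 → W3]; r7 [P3 → B]; r9 [M → R]; r10 [K9 → T6]. New: W3, B, R, T6.
Round 2: r3 [R → U]; r6 [W3 ∧ B → S]; r11 [T6 ∧ A3 → C2]. New: U, S, C2.
Round 3: r1 [S ∧ L → F9]; r4 [U ∧ C2 → G4]. New: F9, G4.
Round 4: r12 [G4 ∧ F9 → E]. New: E.
E first appears in round 4.

4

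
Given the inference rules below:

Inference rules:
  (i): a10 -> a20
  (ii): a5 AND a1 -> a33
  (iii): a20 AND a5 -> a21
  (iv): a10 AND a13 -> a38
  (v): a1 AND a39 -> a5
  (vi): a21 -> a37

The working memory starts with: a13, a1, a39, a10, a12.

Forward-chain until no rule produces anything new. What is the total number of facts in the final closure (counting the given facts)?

11

Round 1 fires (i), (iv), (v), giving a20, a38, a5.
Round 2 fires (ii), (iii), giving a33, a21.
Round 3 fires (vi), giving a37.
Closure: {a1, a10, a12, a13, a20, a21, a33, a37, a38, a39, a5} — 11 facts.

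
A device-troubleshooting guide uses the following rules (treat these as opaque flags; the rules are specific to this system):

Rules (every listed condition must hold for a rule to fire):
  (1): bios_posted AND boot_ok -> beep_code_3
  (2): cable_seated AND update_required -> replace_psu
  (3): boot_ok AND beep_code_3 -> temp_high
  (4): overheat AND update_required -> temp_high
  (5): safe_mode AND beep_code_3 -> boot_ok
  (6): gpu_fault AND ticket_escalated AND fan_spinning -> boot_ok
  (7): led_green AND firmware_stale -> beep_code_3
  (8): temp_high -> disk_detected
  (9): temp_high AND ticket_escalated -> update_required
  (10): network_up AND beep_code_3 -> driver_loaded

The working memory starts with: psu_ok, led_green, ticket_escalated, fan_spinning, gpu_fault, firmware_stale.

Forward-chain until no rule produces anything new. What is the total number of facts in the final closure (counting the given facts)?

Round 1: (6) [gpu_fault AND ticket_escalated AND fan_spinning -> boot_ok]; (7) [led_green AND firmware_stale -> beep_code_3]. New: boot_ok, beep_code_3.
Round 2: (3) [boot_ok AND beep_code_3 -> temp_high]. New: temp_high.
Round 3: (8) [temp_high -> disk_detected]; (9) [temp_high AND ticket_escalated -> update_required]. New: disk_detected, update_required.
Closure: {beep_code_3, boot_ok, disk_detected, fan_spinning, firmware_stale, gpu_fault, led_green, psu_ok, temp_high, ticket_escalated, update_required} — 11 facts.

11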